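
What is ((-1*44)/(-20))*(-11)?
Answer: -121/5 ≈ -24.200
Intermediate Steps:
((-1*44)/(-20))*(-11) = -1/20*(-44)*(-11) = (11/5)*(-11) = -121/5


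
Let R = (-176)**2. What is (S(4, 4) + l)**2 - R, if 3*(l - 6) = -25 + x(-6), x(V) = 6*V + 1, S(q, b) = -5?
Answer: -30615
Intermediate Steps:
x(V) = 1 + 6*V
R = 30976
l = -14 (l = 6 + (-25 + (1 + 6*(-6)))/3 = 6 + (-25 + (1 - 36))/3 = 6 + (-25 - 35)/3 = 6 + (1/3)*(-60) = 6 - 20 = -14)
(S(4, 4) + l)**2 - R = (-5 - 14)**2 - 1*30976 = (-19)**2 - 30976 = 361 - 30976 = -30615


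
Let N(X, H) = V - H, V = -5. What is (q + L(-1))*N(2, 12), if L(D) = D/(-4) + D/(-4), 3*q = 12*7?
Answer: -969/2 ≈ -484.50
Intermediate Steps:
N(X, H) = -5 - H
q = 28 (q = (12*7)/3 = (⅓)*84 = 28)
L(D) = -D/2 (L(D) = D*(-¼) + D*(-¼) = -D/4 - D/4 = -D/2)
(q + L(-1))*N(2, 12) = (28 - ½*(-1))*(-5 - 1*12) = (28 + ½)*(-5 - 12) = (57/2)*(-17) = -969/2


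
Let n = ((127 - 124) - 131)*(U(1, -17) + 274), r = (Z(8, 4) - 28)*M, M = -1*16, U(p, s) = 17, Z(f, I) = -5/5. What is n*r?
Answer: -17283072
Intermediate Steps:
Z(f, I) = -1 (Z(f, I) = -5*1/5 = -1)
M = -16
r = 464 (r = (-1 - 28)*(-16) = -29*(-16) = 464)
n = -37248 (n = ((127 - 124) - 131)*(17 + 274) = (3 - 131)*291 = -128*291 = -37248)
n*r = -37248*464 = -17283072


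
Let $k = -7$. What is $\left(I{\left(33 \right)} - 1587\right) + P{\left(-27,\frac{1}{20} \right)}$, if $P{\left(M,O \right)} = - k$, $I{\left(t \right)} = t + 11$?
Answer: $-1536$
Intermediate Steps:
$I{\left(t \right)} = 11 + t$
$P{\left(M,O \right)} = 7$ ($P{\left(M,O \right)} = \left(-1\right) \left(-7\right) = 7$)
$\left(I{\left(33 \right)} - 1587\right) + P{\left(-27,\frac{1}{20} \right)} = \left(\left(11 + 33\right) - 1587\right) + 7 = \left(44 - 1587\right) + 7 = -1543 + 7 = -1536$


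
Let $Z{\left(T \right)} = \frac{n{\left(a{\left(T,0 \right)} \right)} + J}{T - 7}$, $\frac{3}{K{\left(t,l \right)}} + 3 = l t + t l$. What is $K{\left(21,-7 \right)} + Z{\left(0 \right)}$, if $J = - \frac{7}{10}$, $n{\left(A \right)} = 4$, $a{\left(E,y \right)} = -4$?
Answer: $- \frac{3337}{6930} \approx -0.48153$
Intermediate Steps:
$J = - \frac{7}{10}$ ($J = \left(-7\right) \frac{1}{10} = - \frac{7}{10} \approx -0.7$)
$K{\left(t,l \right)} = \frac{3}{-3 + 2 l t}$ ($K{\left(t,l \right)} = \frac{3}{-3 + \left(l t + t l\right)} = \frac{3}{-3 + \left(l t + l t\right)} = \frac{3}{-3 + 2 l t}$)
$Z{\left(T \right)} = \frac{33}{10 \left(-7 + T\right)}$ ($Z{\left(T \right)} = \frac{4 - \frac{7}{10}}{T - 7} = \frac{33}{10 \left(-7 + T\right)}$)
$K{\left(21,-7 \right)} + Z{\left(0 \right)} = \frac{3}{-3 + 2 \left(-7\right) 21} + \frac{33}{10 \left(-7 + 0\right)} = \frac{3}{-3 - 294} + \frac{33}{10 \left(-7\right)} = \frac{3}{-297} + \frac{33}{10} \left(- \frac{1}{7}\right) = 3 \left(- \frac{1}{297}\right) - \frac{33}{70} = - \frac{1}{99} - \frac{33}{70} = - \frac{3337}{6930}$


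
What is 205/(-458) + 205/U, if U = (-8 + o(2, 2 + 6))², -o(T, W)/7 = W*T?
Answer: -285811/659520 ≈ -0.43336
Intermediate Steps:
o(T, W) = -7*T*W (o(T, W) = -7*W*T = -7*T*W)
U = 14400 (U = (-8 - 7*2*(2 + 6))² = (-8 - 7*2*8)² = (-8 - 112)² = (-120)² = 14400)
205/(-458) + 205/U = 205/(-458) + 205/14400 = 205*(-1/458) + 205*(1/14400) = -205/458 + 41/2880 = -285811/659520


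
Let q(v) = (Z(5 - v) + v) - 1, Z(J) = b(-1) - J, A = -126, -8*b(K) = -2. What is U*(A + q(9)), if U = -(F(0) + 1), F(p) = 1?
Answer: 455/2 ≈ 227.50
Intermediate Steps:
b(K) = 1/4 (b(K) = -1/8*(-2) = 1/4)
U = -2 (U = -(1 + 1) = -1*2 = -2)
Z(J) = 1/4 - J
q(v) = -23/4 + 2*v (q(v) = ((1/4 - (5 - v)) + v) - 1 = ((1/4 + (-5 + v)) + v) - 1 = ((-19/4 + v) + v) - 1 = (-19/4 + 2*v) - 1 = -23/4 + 2*v)
U*(A + q(9)) = -2*(-126 + (-23/4 + 2*9)) = -2*(-126 + (-23/4 + 18)) = -2*(-126 + 49/4) = -2*(-455/4) = 455/2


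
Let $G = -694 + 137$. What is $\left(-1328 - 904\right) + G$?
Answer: $-2789$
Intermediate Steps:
$G = -557$
$\left(-1328 - 904\right) + G = \left(-1328 - 904\right) - 557 = -2232 - 557 = -2789$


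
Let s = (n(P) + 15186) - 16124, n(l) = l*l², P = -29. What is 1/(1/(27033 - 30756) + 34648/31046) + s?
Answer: -1633070958254/64481729 ≈ -25326.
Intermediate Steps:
n(l) = l³
s = -25327 (s = ((-29)³ + 15186) - 16124 = (-24389 + 15186) - 16124 = -9203 - 16124 = -25327)
1/(1/(27033 - 30756) + 34648/31046) + s = 1/(1/(27033 - 30756) + 34648/31046) - 25327 = 1/(1/(-3723) + 34648*(1/31046)) - 25327 = 1/(-1/3723 + 17324/15523) - 25327 = 1/(64481729/57792129) - 25327 = 57792129/64481729 - 25327 = -1633070958254/64481729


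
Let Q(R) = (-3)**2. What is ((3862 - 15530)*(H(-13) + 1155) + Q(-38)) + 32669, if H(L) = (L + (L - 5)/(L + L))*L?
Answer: -15310742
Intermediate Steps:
Q(R) = 9
H(L) = L*(L + (-5 + L)/(2*L)) (H(L) = (L + (-5 + L)/((2*L)))*L = (L + (-5 + L)*(1/(2*L)))*L = (L + (-5 + L)/(2*L))*L = L*(L + (-5 + L)/(2*L)))
((3862 - 15530)*(H(-13) + 1155) + Q(-38)) + 32669 = ((3862 - 15530)*((-5/2 + (-13)**2 + (1/2)*(-13)) + 1155) + 9) + 32669 = (-11668*((-5/2 + 169 - 13/2) + 1155) + 9) + 32669 = (-11668*(160 + 1155) + 9) + 32669 = (-11668*1315 + 9) + 32669 = (-15343420 + 9) + 32669 = -15343411 + 32669 = -15310742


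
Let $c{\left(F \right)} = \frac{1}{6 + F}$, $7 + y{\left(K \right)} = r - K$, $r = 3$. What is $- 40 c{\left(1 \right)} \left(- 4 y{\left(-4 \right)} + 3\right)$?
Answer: $- \frac{120}{7} \approx -17.143$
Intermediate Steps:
$y{\left(K \right)} = -4 - K$ ($y{\left(K \right)} = -7 - \left(-3 + K\right) = -4 - K$)
$- 40 c{\left(1 \right)} \left(- 4 y{\left(-4 \right)} + 3\right) = - \frac{40}{6 + 1} \left(- 4 \left(-4 - -4\right) + 3\right) = - \frac{40}{7} \left(- 4 \left(-4 + 4\right) + 3\right) = \left(-40\right) \frac{1}{7} \left(\left(-4\right) 0 + 3\right) = - \frac{40 \left(0 + 3\right)}{7} = \left(- \frac{40}{7}\right) 3 = - \frac{120}{7}$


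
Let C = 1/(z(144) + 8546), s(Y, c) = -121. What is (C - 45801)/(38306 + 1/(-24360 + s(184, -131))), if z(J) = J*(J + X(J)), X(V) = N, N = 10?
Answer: -34447173996401/28810144901570 ≈ -1.1957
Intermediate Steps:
X(V) = 10
z(J) = J*(10 + J) (z(J) = J*(J + 10) = J*(10 + J))
C = 1/30722 (C = 1/(144*(10 + 144) + 8546) = 1/(144*154 + 8546) = 1/(22176 + 8546) = 1/30722 ≈ 3.2550e-5)
(C - 45801)/(38306 + 1/(-24360 + s(184, -131))) = (1/30722 - 45801)/(38306 + 1/(-24360 - 121)) = -1407098321/(30722*(38306 + 1/(-24481))) = -1407098321/(30722*(38306 - 1/24481)) = -1407098321/(30722*937769185/24481) = -1407098321/30722*24481/937769185 = -34447173996401/28810144901570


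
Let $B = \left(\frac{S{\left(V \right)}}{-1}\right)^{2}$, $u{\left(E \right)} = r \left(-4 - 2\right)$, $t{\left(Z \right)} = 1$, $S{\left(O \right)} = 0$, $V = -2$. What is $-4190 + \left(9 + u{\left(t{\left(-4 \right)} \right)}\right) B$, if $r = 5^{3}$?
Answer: $-4190$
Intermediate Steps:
$r = 125$
$u{\left(E \right)} = -750$ ($u{\left(E \right)} = 125 \left(-4 - 2\right) = 125 \left(-6\right) = -750$)
$B = 0$ ($B = \left(\frac{0}{-1}\right)^{2} = \left(0 \left(-1\right)\right)^{2} = 0^{2} = 0$)
$-4190 + \left(9 + u{\left(t{\left(-4 \right)} \right)}\right) B = -4190 + \left(9 - 750\right) 0 = -4190 - 0 = -4190 + 0 = -4190$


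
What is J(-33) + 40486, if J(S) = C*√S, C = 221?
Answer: 40486 + 221*I*√33 ≈ 40486.0 + 1269.5*I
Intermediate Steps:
J(S) = 221*√S
J(-33) + 40486 = 221*√(-33) + 40486 = 221*(I*√33) + 40486 = 221*I*√33 + 40486 = 40486 + 221*I*√33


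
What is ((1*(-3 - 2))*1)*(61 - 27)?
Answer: -170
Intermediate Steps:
((1*(-3 - 2))*1)*(61 - 27) = ((1*(-5))*1)*34 = -5*1*34 = -5*34 = -170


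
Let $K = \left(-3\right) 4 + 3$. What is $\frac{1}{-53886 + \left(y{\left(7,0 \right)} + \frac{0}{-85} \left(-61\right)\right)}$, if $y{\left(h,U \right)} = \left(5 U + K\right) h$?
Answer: $- \frac{1}{53949} \approx -1.8536 \cdot 10^{-5}$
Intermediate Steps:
$K = -9$ ($K = -12 + 3 = -9$)
$y{\left(h,U \right)} = h \left(-9 + 5 U\right)$ ($y{\left(h,U \right)} = \left(5 U - 9\right) h = \left(-9 + 5 U\right) h = h \left(-9 + 5 U\right)$)
$\frac{1}{-53886 + \left(y{\left(7,0 \right)} + \frac{0}{-85} \left(-61\right)\right)} = \frac{1}{-53886 + \left(7 \left(-9 + 5 \cdot 0\right) + \frac{0}{-85} \left(-61\right)\right)} = \frac{1}{-53886 + \left(7 \left(-9 + 0\right) + 0 \left(- \frac{1}{85}\right) \left(-61\right)\right)} = \frac{1}{-53886 + \left(7 \left(-9\right) + 0 \left(-61\right)\right)} = \frac{1}{-53886 + \left(-63 + 0\right)} = \frac{1}{-53886 - 63} = \frac{1}{-53949} = - \frac{1}{53949}$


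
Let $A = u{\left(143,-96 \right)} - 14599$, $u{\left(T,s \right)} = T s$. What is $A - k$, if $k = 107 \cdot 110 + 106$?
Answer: $-40203$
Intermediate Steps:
$k = 11876$ ($k = 11770 + 106 = 11876$)
$A = -28327$ ($A = 143 \left(-96\right) - 14599 = -13728 - 14599 = -28327$)
$A - k = -28327 - 11876 = -40203$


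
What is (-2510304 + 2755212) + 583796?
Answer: 828704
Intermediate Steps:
(-2510304 + 2755212) + 583796 = 244908 + 583796 = 828704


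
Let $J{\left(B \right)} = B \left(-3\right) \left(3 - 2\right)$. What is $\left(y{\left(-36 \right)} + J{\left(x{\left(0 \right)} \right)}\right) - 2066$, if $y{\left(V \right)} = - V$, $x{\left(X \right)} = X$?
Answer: $-2030$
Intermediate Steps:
$J{\left(B \right)} = - 3 B$ ($J{\left(B \right)} = - 3 B 1 = - 3 B$)
$\left(y{\left(-36 \right)} + J{\left(x{\left(0 \right)} \right)}\right) - 2066 = \left(\left(-1\right) \left(-36\right) - 0\right) - 2066 = \left(36 + 0\right) - 2066 = 36 - 2066 = -2030$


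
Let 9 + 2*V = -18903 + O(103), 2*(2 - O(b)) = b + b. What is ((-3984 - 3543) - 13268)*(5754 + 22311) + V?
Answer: -1167242363/2 ≈ -5.8362e+8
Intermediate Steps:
O(b) = 2 - b (O(b) = 2 - (b + b)/2 = 2 - b)
V = -19013/2 (V = -9/2 + (-18903 + (2 - 1*103))/2 = -9/2 + (-18903 + (2 - 103))/2 = -9/2 + (-18903 - 101)/2 = -9/2 + (½)*(-19004) = -9/2 - 9502 = -19013/2 ≈ -9506.5)
((-3984 - 3543) - 13268)*(5754 + 22311) + V = ((-3984 - 3543) - 13268)*(5754 + 22311) - 19013/2 = (-7527 - 13268)*28065 - 19013/2 = -20795*28065 - 19013/2 = -583611675 - 19013/2 = -1167242363/2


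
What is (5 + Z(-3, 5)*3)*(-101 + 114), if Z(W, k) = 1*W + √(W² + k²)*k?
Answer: -52 + 195*√34 ≈ 1085.0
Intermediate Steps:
Z(W, k) = W + k*√(W² + k²)
(5 + Z(-3, 5)*3)*(-101 + 114) = (5 + (-3 + 5*√((-3)² + 5²))*3)*(-101 + 114) = (5 + (-3 + 5*√(9 + 25))*3)*13 = (5 + (-3 + 5*√34)*3)*13 = (5 + (-9 + 15*√34))*13 = (-4 + 15*√34)*13 = -52 + 195*√34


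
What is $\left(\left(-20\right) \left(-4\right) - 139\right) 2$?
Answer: $-118$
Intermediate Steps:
$\left(\left(-20\right) \left(-4\right) - 139\right) 2 = \left(80 - 139\right) 2 = \left(-59\right) 2 = -118$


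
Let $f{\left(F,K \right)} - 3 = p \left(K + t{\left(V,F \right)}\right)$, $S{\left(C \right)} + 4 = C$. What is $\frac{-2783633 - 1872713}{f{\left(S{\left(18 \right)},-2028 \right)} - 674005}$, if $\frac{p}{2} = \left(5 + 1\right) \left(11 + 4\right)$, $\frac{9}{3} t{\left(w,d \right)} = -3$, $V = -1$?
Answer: $\frac{2328173}{519611} \approx 4.4806$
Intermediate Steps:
$t{\left(w,d \right)} = -1$ ($t{\left(w,d \right)} = \frac{1}{3} \left(-3\right) = -1$)
$S{\left(C \right)} = -4 + C$
$p = 180$ ($p = 2 \left(5 + 1\right) \left(11 + 4\right) = 2 \cdot 6 \cdot 15 = 2 \cdot 90 = 180$)
$f{\left(F,K \right)} = -177 + 180 K$ ($f{\left(F,K \right)} = 3 + 180 \left(K - 1\right) = 3 + 180 \left(-1 + K\right) = 3 + \left(-180 + 180 K\right) = -177 + 180 K$)
$\frac{-2783633 - 1872713}{f{\left(S{\left(18 \right)},-2028 \right)} - 674005} = \frac{-2783633 - 1872713}{\left(-177 + 180 \left(-2028\right)\right) - 674005} = - \frac{4656346}{\left(-177 - 365040\right) - 674005} = - \frac{4656346}{-365217 - 674005} = - \frac{4656346}{-1039222} = \left(-4656346\right) \left(- \frac{1}{1039222}\right) = \frac{2328173}{519611}$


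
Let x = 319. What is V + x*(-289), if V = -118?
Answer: -92309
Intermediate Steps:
V + x*(-289) = -118 + 319*(-289) = -118 - 92191 = -92309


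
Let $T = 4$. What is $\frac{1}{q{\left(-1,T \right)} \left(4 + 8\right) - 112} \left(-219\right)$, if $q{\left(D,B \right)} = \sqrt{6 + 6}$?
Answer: $\frac{1533}{676} + \frac{657 \sqrt{3}}{1352} \approx 3.1094$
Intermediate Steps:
$q{\left(D,B \right)} = 2 \sqrt{3}$ ($q{\left(D,B \right)} = \sqrt{12} = 2 \sqrt{3}$)
$\frac{1}{q{\left(-1,T \right)} \left(4 + 8\right) - 112} \left(-219\right) = \frac{1}{2 \sqrt{3} \left(4 + 8\right) - 112} \left(-219\right) = \frac{1}{2 \sqrt{3} \cdot 12 - 112} \left(-219\right) = \frac{1}{24 \sqrt{3} - 112} \left(-219\right) = \frac{1}{-112 + 24 \sqrt{3}} \left(-219\right) = - \frac{219}{-112 + 24 \sqrt{3}}$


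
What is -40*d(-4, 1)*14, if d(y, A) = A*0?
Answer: 0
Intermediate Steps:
d(y, A) = 0
-40*d(-4, 1)*14 = -40*0*14 = 0*14 = 0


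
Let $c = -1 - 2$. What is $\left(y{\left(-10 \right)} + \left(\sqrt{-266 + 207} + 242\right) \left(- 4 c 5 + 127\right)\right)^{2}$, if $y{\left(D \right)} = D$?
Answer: $2044956365 + 16921256 i \sqrt{59} \approx 2.045 \cdot 10^{9} + 1.2997 \cdot 10^{8} i$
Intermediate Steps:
$c = -3$
$\left(y{\left(-10 \right)} + \left(\sqrt{-266 + 207} + 242\right) \left(- 4 c 5 + 127\right)\right)^{2} = \left(-10 + \left(\sqrt{-266 + 207} + 242\right) \left(\left(-4\right) \left(-3\right) 5 + 127\right)\right)^{2} = \left(-10 + \left(\sqrt{-59} + 242\right) \left(12 \cdot 5 + 127\right)\right)^{2} = \left(-10 + \left(i \sqrt{59} + 242\right) \left(60 + 127\right)\right)^{2} = \left(-10 + \left(242 + i \sqrt{59}\right) 187\right)^{2} = \left(-10 + \left(45254 + 187 i \sqrt{59}\right)\right)^{2} = \left(45244 + 187 i \sqrt{59}\right)^{2}$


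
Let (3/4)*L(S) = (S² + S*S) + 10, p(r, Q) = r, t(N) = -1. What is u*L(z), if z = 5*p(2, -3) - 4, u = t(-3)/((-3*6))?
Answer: 164/27 ≈ 6.0741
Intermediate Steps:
u = 1/18 (u = -1/((-3*6)) = -1/(-18) = -1*(-1/18) = 1/18 ≈ 0.055556)
z = 6 (z = 5*2 - 4 = 10 - 4 = 6)
L(S) = 40/3 + 8*S²/3 (L(S) = 4*((S² + S*S) + 10)/3 = 4*((S² + S²) + 10)/3 = 4*(2*S² + 10)/3 = 4*(10 + 2*S²)/3 = 40/3 + 8*S²/3)
u*L(z) = (40/3 + (8/3)*6²)/18 = (40/3 + (8/3)*36)/18 = (40/3 + 96)/18 = (1/18)*(328/3) = 164/27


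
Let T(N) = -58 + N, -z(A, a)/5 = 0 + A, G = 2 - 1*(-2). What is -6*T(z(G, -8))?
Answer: 468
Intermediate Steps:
G = 4 (G = 2 + 2 = 4)
z(A, a) = -5*A (z(A, a) = -5*(0 + A) = -5*A)
-6*T(z(G, -8)) = -6*(-58 - 5*4) = -6*(-58 - 20) = -6*(-78) = 468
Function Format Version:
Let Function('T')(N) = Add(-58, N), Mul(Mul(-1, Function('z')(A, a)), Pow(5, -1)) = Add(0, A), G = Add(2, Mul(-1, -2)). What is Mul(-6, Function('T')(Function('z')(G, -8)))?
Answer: 468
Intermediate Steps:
G = 4 (G = Add(2, 2) = 4)
Function('z')(A, a) = Mul(-5, A) (Function('z')(A, a) = Mul(-5, Add(0, A)) = Mul(-5, A))
Mul(-6, Function('T')(Function('z')(G, -8))) = Mul(-6, Add(-58, Mul(-5, 4))) = Mul(-6, Add(-58, -20)) = Mul(-6, -78) = 468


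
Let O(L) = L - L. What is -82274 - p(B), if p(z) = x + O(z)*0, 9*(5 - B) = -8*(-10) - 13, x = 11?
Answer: -82285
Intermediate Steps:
O(L) = 0
B = -22/9 (B = 5 - (-8*(-10) - 13)/9 = 5 - (80 - 13)/9 = 5 - ⅑*67 = 5 - 67/9 = -22/9 ≈ -2.4444)
p(z) = 11 (p(z) = 11 + 0*0 = 11 + 0 = 11)
-82274 - p(B) = -82274 - 1*11 = -82274 - 11 = -82285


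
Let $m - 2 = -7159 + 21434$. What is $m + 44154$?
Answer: $58431$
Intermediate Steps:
$m = 14277$ ($m = 2 + \left(-7159 + 21434\right) = 2 + 14275 = 14277$)
$m + 44154 = 14277 + 44154 = 58431$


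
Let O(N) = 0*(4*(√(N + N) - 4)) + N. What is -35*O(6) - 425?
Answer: -635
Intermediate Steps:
O(N) = N (O(N) = 0*(4*(√(2*N) - 4)) + N = 0*(4*(√2*√N - 4)) + N = 0*(4*(-4 + √2*√N)) + N = 0*(-16 + 4*√2*√N) + N = 0 + N = N)
-35*O(6) - 425 = -35*6 - 425 = -210 - 425 = -635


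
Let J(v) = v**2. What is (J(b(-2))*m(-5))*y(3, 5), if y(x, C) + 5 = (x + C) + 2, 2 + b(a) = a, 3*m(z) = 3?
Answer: 80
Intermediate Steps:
m(z) = 1 (m(z) = (1/3)*3 = 1)
b(a) = -2 + a
y(x, C) = -3 + C + x (y(x, C) = -5 + ((x + C) + 2) = -5 + ((C + x) + 2) = -5 + (2 + C + x) = -3 + C + x)
(J(b(-2))*m(-5))*y(3, 5) = ((-2 - 2)**2*1)*(-3 + 5 + 3) = ((-4)**2*1)*5 = (16*1)*5 = 16*5 = 80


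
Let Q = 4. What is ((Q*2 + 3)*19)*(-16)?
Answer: -3344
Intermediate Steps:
((Q*2 + 3)*19)*(-16) = ((4*2 + 3)*19)*(-16) = ((8 + 3)*19)*(-16) = (11*19)*(-16) = 209*(-16) = -3344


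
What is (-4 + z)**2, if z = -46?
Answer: 2500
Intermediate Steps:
(-4 + z)**2 = (-4 - 46)**2 = (-50)**2 = 2500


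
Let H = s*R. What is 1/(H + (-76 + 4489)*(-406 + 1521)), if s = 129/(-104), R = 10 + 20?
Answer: 52/255863805 ≈ 2.0323e-7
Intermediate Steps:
R = 30
s = -129/104 (s = 129*(-1/104) = -129/104 ≈ -1.2404)
H = -1935/52 (H = -129/104*30 = -1935/52 ≈ -37.212)
1/(H + (-76 + 4489)*(-406 + 1521)) = 1/(-1935/52 + (-76 + 4489)*(-406 + 1521)) = 1/(-1935/52 + 4413*1115) = 1/(-1935/52 + 4920495) = 1/(255863805/52) = 52/255863805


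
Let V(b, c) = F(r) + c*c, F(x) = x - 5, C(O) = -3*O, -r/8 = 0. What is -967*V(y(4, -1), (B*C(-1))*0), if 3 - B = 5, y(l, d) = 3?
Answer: 4835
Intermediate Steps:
r = 0 (r = -8*0 = 0)
B = -2 (B = 3 - 1*5 = 3 - 5 = -2)
F(x) = -5 + x
V(b, c) = -5 + c**2 (V(b, c) = (-5 + 0) + c*c = -5 + c**2)
-967*V(y(4, -1), (B*C(-1))*0) = -967*(-5 + (-(-6)*(-1)*0)**2) = -967*(-5 + (-2*3*0)**2) = -967*(-5 + (-6*0)**2) = -967*(-5 + 0**2) = -967*(-5 + 0) = -967*(-5) = 4835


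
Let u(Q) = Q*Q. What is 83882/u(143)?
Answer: 83882/20449 ≈ 4.1020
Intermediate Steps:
u(Q) = Q**2
83882/u(143) = 83882/(143**2) = 83882/20449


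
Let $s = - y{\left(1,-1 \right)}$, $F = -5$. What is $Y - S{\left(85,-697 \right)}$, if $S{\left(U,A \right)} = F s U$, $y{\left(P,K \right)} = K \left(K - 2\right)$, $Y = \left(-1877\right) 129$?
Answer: $-243408$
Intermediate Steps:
$Y = -242133$
$y{\left(P,K \right)} = K \left(-2 + K\right)$
$s = -3$ ($s = - \left(-1\right) \left(-2 - 1\right) = - \left(-1\right) \left(-3\right) = \left(-1\right) 3 = -3$)
$S{\left(U,A \right)} = 15 U$ ($S{\left(U,A \right)} = \left(-5\right) \left(-3\right) U = 15 U$)
$Y - S{\left(85,-697 \right)} = -242133 - 15 \cdot 85 = -242133 - 1275 = -243408$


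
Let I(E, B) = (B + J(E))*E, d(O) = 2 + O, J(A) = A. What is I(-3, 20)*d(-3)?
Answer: 51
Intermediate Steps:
I(E, B) = E*(B + E) (I(E, B) = (B + E)*E = E*(B + E))
I(-3, 20)*d(-3) = (-3*(20 - 3))*(2 - 3) = -3*17*(-1) = -51*(-1) = 51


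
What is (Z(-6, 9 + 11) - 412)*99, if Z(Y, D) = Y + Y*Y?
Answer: -37818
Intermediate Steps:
Z(Y, D) = Y + Y²
(Z(-6, 9 + 11) - 412)*99 = (-6*(1 - 6) - 412)*99 = (-6*(-5) - 412)*99 = (30 - 412)*99 = -382*99 = -37818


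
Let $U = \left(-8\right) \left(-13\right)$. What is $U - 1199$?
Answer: $-1095$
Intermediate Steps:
$U = 104$
$U - 1199 = 104 - 1199 = -1095$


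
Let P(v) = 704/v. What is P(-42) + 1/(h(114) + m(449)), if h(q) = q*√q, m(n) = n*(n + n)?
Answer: -28612381108139/1706988898230 - 57*√114/81285185630 ≈ -16.762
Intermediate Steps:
m(n) = 2*n² (m(n) = n*(2*n) = 2*n²)
h(q) = q^(3/2)
P(-42) + 1/(h(114) + m(449)) = 704/(-42) + 1/(114^(3/2) + 2*449²) = 704*(-1/42) + 1/(114*√114 + 2*201601) = -352/21 + 1/(114*√114 + 403202) = -352/21 + 1/(403202 + 114*√114)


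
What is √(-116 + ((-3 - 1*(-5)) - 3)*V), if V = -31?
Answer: I*√85 ≈ 9.2195*I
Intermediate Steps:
√(-116 + ((-3 - 1*(-5)) - 3)*V) = √(-116 + ((-3 - 1*(-5)) - 3)*(-31)) = √(-116 + ((-3 + 5) - 3)*(-31)) = √(-116 + (2 - 3)*(-31)) = √(-116 - 1*(-31)) = √(-116 + 31) = √(-85) = I*√85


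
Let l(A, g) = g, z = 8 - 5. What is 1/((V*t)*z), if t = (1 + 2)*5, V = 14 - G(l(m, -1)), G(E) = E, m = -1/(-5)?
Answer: 1/675 ≈ 0.0014815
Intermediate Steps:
m = 1/5 (m = -1*(-1/5) = 1/5 ≈ 0.20000)
z = 3
V = 15 (V = 14 - 1*(-1) = 14 + 1 = 15)
t = 15 (t = 3*5 = 15)
1/((V*t)*z) = 1/((15*15)*3) = 1/(225*3) = 1/675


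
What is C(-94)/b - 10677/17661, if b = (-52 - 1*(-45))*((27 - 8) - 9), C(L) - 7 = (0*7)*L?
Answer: -41477/58870 ≈ -0.70455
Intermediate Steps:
C(L) = 7 (C(L) = 7 + (0*7)*L = 7 + 0*L = 7 + 0 = 7)
b = -70 (b = (-52 + 45)*(19 - 9) = -7*10 = -70)
C(-94)/b - 10677/17661 = 7/(-70) - 10677/17661 = 7*(-1/70) - 10677*1/17661 = -1/10 - 3559/5887 = -41477/58870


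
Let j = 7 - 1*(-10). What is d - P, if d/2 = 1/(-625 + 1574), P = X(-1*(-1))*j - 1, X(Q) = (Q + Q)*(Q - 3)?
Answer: 65483/949 ≈ 69.002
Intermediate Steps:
X(Q) = 2*Q*(-3 + Q) (X(Q) = (2*Q)*(-3 + Q) = 2*Q*(-3 + Q))
j = 17 (j = 7 + 10 = 17)
P = -69 (P = (2*(-1*(-1))*(-3 - 1*(-1)))*17 - 1 = (2*1*(-3 + 1))*17 - 1 = (2*1*(-2))*17 - 1 = -4*17 - 1 = -68 - 1 = -69)
d = 2/949 (d = 2/(-625 + 1574) = 2/949 ≈ 0.0021075)
d - P = 2/949 - 1*(-69) = 2/949 + 69 = 65483/949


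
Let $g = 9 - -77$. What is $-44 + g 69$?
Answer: $5890$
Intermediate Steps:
$g = 86$ ($g = 9 + 77 = 86$)
$-44 + g 69 = -44 + 86 \cdot 69 = -44 + 5934 = 5890$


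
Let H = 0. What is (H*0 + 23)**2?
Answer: 529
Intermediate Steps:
(H*0 + 23)**2 = (0*0 + 23)**2 = (0 + 23)**2 = 23**2 = 529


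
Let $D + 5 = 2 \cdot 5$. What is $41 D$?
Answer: $205$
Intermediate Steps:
$D = 5$ ($D = -5 + 2 \cdot 5 = -5 + 10 = 5$)
$41 D = 41 \cdot 5 = 205$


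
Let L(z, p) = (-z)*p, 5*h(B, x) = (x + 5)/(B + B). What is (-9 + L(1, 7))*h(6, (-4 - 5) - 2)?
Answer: 8/5 ≈ 1.6000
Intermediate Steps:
h(B, x) = (5 + x)/(10*B) (h(B, x) = ((x + 5)/(B + B))/5 = ((5 + x)/((2*B)))/5 = ((5 + x)*(1/(2*B)))/5 = ((5 + x)/(2*B))/5 = (5 + x)/(10*B))
L(z, p) = -p*z
(-9 + L(1, 7))*h(6, (-4 - 5) - 2) = (-9 - 1*7*1)*((⅒)*(5 + ((-4 - 5) - 2))/6) = (-9 - 7)*((⅒)*(⅙)*(5 + (-9 - 2))) = -8*(5 - 11)/(5*6) = -8*(-6)/(5*6) = -16*(-⅒) = 8/5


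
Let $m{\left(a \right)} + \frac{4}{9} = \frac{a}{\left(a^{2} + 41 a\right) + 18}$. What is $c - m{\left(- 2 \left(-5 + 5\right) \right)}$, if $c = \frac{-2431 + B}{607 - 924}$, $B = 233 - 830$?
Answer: $\frac{28520}{2853} \approx 9.9965$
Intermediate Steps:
$B = -597$ ($B = 233 - 830 = -597$)
$m{\left(a \right)} = - \frac{4}{9} + \frac{a}{18 + a^{2} + 41 a}$ ($m{\left(a \right)} = - \frac{4}{9} + \frac{a}{\left(a^{2} + 41 a\right) + 18} = - \frac{4}{9} + \frac{a}{18 + a^{2} + 41 a}$)
$c = \frac{3028}{317}$ ($c = \frac{-2431 - 597}{607 - 924} = - \frac{3028}{-317} = \left(-3028\right) \left(- \frac{1}{317}\right) = \frac{3028}{317} \approx 9.552$)
$c - m{\left(- 2 \left(-5 + 5\right) \right)} = \frac{3028}{317} - \frac{-72 - 155 \left(- 2 \left(-5 + 5\right)\right) - 4 \left(- 2 \left(-5 + 5\right)\right)^{2}}{9 \left(18 + \left(- 2 \left(-5 + 5\right)\right)^{2} + 41 \left(- 2 \left(-5 + 5\right)\right)\right)} = \frac{3028}{317} - \frac{-72 - 155 \left(\left(-2\right) 0\right) - 4 \left(\left(-2\right) 0\right)^{2}}{9 \left(18 + \left(\left(-2\right) 0\right)^{2} + 41 \left(\left(-2\right) 0\right)\right)} = \frac{3028}{317} - \frac{-72 - 0 - 4 \cdot 0^{2}}{9 \left(18 + 0^{2} + 41 \cdot 0\right)} = \frac{3028}{317} - \frac{-72 + 0 - 0}{9 \left(18 + 0 + 0\right)} = \frac{3028}{317} - \frac{-72 + 0 + 0}{9 \cdot 18} = \frac{3028}{317} - \frac{1}{9} \cdot \frac{1}{18} \left(-72\right) = \frac{3028}{317} - - \frac{4}{9} = \frac{3028}{317} + \frac{4}{9} = \frac{28520}{2853}$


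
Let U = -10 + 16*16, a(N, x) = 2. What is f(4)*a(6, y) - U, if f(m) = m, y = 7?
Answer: -238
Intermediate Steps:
U = 246 (U = -10 + 256 = 246)
f(4)*a(6, y) - U = 4*2 - 1*246 = 8 - 246 = -238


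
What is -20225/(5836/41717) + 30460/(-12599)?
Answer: -10630285733235/73527764 ≈ -1.4458e+5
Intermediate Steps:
-20225/(5836/41717) + 30460/(-12599) = -20225/(5836*(1/41717)) + 30460*(-1/12599) = -20225/5836/41717 - 30460/12599 = -20225*41717/5836 - 30460/12599 = -843726325/5836 - 30460/12599 = -10630285733235/73527764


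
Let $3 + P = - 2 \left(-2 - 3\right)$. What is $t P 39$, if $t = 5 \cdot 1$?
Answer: $1365$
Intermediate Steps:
$P = 7$ ($P = -3 - 2 \left(-2 - 3\right) = -3 - -10 = -3 + 10 = 7$)
$t = 5$
$t P 39 = 5 \cdot 7 \cdot 39 = 35 \cdot 39 = 1365$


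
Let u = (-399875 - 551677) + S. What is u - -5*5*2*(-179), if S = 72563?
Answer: -887939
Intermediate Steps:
u = -878989 (u = (-399875 - 551677) + 72563 = -951552 + 72563 = -878989)
u - -5*5*2*(-179) = -878989 - -5*5*2*(-179) = -878989 - (-25*2)*(-179) = -878989 - (-50)*(-179) = -878989 - 1*8950 = -878989 - 8950 = -887939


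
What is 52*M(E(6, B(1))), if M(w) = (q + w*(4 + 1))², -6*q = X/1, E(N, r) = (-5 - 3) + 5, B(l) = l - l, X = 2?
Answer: 110032/9 ≈ 12226.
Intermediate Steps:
B(l) = 0
E(N, r) = -3 (E(N, r) = -8 + 5 = -3)
q = -⅓ (q = -1/(3*1) = -1/3 = -⅙*2 = -⅓ ≈ -0.33333)
M(w) = (-⅓ + 5*w)² (M(w) = (-⅓ + w*(4 + 1))² = (-⅓ + w*5)² = (-⅓ + 5*w)²)
52*M(E(6, B(1))) = 52*((-1 + 15*(-3))²/9) = 52*((-1 - 45)²/9) = 52*((⅑)*(-46)²) = 52*((⅑)*2116) = 52*(2116/9) = 110032/9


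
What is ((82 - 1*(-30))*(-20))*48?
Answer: -107520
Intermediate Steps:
((82 - 1*(-30))*(-20))*48 = ((82 + 30)*(-20))*48 = (112*(-20))*48 = -2240*48 = -107520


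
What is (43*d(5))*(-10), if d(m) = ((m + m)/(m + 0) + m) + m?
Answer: -5160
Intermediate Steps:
d(m) = 2 + 2*m (d(m) = ((2*m)/m + m) + m = (2 + m) + m = 2 + 2*m)
(43*d(5))*(-10) = (43*(2 + 2*5))*(-10) = (43*(2 + 10))*(-10) = (43*12)*(-10) = 516*(-10) = -5160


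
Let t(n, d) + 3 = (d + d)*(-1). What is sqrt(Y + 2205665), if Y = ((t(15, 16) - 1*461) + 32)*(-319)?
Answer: sqrt(2353681) ≈ 1534.2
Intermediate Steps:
t(n, d) = -3 - 2*d (t(n, d) = -3 + (d + d)*(-1) = -3 + (2*d)*(-1) = -3 - 2*d)
Y = 148016 (Y = (((-3 - 2*16) - 1*461) + 32)*(-319) = (((-3 - 32) - 461) + 32)*(-319) = ((-35 - 461) + 32)*(-319) = (-496 + 32)*(-319) = -464*(-319) = 148016)
sqrt(Y + 2205665) = sqrt(148016 + 2205665) = sqrt(2353681)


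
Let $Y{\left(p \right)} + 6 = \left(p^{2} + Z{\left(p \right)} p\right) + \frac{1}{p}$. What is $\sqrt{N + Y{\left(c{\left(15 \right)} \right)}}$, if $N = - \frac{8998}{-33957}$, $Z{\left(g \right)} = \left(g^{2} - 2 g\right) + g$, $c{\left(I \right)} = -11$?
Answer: $\frac{i \sqrt{3495384046}}{1617} \approx 36.563 i$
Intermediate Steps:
$Z{\left(g \right)} = g^{2} - g$
$Y{\left(p \right)} = -6 + \frac{1}{p} + p^{2} + p^{2} \left(-1 + p\right)$ ($Y{\left(p \right)} = -6 + \left(\left(p^{2} + p \left(-1 + p\right) p\right) + \frac{1}{p}\right) = -6 + \left(\left(p^{2} + p^{2} \left(-1 + p\right)\right) + \frac{1}{p}\right) = -6 + \left(\frac{1}{p} + p^{2} + p^{2} \left(-1 + p\right)\right) = -6 + \frac{1}{p} + p^{2} + p^{2} \left(-1 + p\right)$)
$N = \frac{818}{3087}$ ($N = \left(-8998\right) \left(- \frac{1}{33957}\right) = \frac{818}{3087} \approx 0.26498$)
$\sqrt{N + Y{\left(c{\left(15 \right)} \right)}} = \sqrt{\frac{818}{3087} + \left(-6 + \frac{1}{-11} + \left(-11\right)^{3}\right)} = \sqrt{\frac{818}{3087} - \frac{14708}{11}} = \sqrt{- \frac{45394598}{33957}} = \frac{i \sqrt{3495384046}}{1617}$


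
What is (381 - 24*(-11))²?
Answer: 416025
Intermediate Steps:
(381 - 24*(-11))² = (381 + 264)² = 645² = 416025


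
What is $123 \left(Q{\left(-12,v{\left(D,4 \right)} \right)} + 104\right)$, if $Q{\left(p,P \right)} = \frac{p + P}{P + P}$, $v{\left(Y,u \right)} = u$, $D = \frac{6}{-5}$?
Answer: $12669$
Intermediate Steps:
$D = - \frac{6}{5}$ ($D = 6 \left(- \frac{1}{5}\right) = - \frac{6}{5} \approx -1.2$)
$Q{\left(p,P \right)} = \frac{P + p}{2 P}$
$123 \left(Q{\left(-12,v{\left(D,4 \right)} \right)} + 104\right) = 123 \left(\frac{4 - 12}{2 \cdot 4} + 104\right) = 123 \left(\frac{1}{2} \cdot \frac{1}{4} \left(-8\right) + 104\right) = 123 \left(-1 + 104\right) = 123 \cdot 103 = 12669$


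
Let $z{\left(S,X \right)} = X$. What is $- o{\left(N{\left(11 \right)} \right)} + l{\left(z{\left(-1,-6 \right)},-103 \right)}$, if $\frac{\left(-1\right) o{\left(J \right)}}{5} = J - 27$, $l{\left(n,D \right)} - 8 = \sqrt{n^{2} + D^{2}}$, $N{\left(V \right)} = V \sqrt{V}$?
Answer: $-127 + \sqrt{10645} + 55 \sqrt{11} \approx 158.59$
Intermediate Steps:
$N{\left(V \right)} = V^{\frac{3}{2}}$
$l{\left(n,D \right)} = 8 + \sqrt{D^{2} + n^{2}}$ ($l{\left(n,D \right)} = 8 + \sqrt{n^{2} + D^{2}} = 8 + \sqrt{D^{2} + n^{2}}$)
$o{\left(J \right)} = 135 - 5 J$ ($o{\left(J \right)} = - 5 \left(J - 27\right) = - 5 \left(-27 + J\right) = 135 - 5 J$)
$- o{\left(N{\left(11 \right)} \right)} + l{\left(z{\left(-1,-6 \right)},-103 \right)} = - (135 - 5 \cdot 11^{\frac{3}{2}}) + \left(8 + \sqrt{\left(-103\right)^{2} + \left(-6\right)^{2}}\right) = - (135 - 5 \cdot 11 \sqrt{11}) + \left(8 + \sqrt{10609 + 36}\right) = - (135 - 55 \sqrt{11}) + \left(8 + \sqrt{10645}\right) = \left(-135 + 55 \sqrt{11}\right) + \left(8 + \sqrt{10645}\right) = -127 + \sqrt{10645} + 55 \sqrt{11}$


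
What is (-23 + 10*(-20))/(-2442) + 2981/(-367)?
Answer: -7197761/896214 ≈ -8.0313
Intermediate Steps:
(-23 + 10*(-20))/(-2442) + 2981/(-367) = (-23 - 200)*(-1/2442) + 2981*(-1/367) = -223*(-1/2442) - 2981/367 = 223/2442 - 2981/367 = -7197761/896214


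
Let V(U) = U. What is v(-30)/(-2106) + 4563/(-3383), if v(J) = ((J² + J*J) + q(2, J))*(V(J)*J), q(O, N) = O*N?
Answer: -98284957/131937 ≈ -744.94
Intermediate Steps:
q(O, N) = N*O
v(J) = J²*(2*J + 2*J²) (v(J) = ((J² + J*J) + J*2)*(J*J) = ((J² + J²) + 2*J)*J² = (2*J² + 2*J)*J² = (2*J + 2*J²)*J² = J²*(2*J + 2*J²))
v(-30)/(-2106) + 4563/(-3383) = (2*(-30)³*(1 - 30))/(-2106) + 4563/(-3383) = (2*(-27000)*(-29))*(-1/2106) + 4563*(-1/3383) = 1566000*(-1/2106) - 4563/3383 = -29000/39 - 4563/3383 = -98284957/131937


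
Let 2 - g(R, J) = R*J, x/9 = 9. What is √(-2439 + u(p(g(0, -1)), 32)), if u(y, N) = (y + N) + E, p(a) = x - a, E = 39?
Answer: I*√2289 ≈ 47.844*I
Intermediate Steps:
x = 81 (x = 9*9 = 81)
g(R, J) = 2 - J*R (g(R, J) = 2 - R*J = 2 - J*R)
p(a) = 81 - a
u(y, N) = 39 + N + y (u(y, N) = (y + N) + 39 = (N + y) + 39 = 39 + N + y)
√(-2439 + u(p(g(0, -1)), 32)) = √(-2439 + (39 + 32 + (81 - (2 - 1*(-1)*0)))) = √(-2439 + (39 + 32 + (81 - (2 + 0)))) = √(-2439 + (39 + 32 + (81 - 1*2))) = √(-2439 + (39 + 32 + (81 - 2))) = √(-2439 + (39 + 32 + 79)) = √(-2439 + 150) = √(-2289) = I*√2289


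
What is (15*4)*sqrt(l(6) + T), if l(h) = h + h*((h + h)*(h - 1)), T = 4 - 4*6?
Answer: 60*sqrt(346) ≈ 1116.1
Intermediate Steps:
T = -20 (T = 4 - 24 = -20)
l(h) = h + 2*h**2*(-1 + h) (l(h) = h + h*((2*h)*(-1 + h)) = h + h*(2*h*(-1 + h)) = h + 2*h**2*(-1 + h))
(15*4)*sqrt(l(6) + T) = (15*4)*sqrt(6*(1 - 2*6 + 2*6**2) - 20) = 60*sqrt(6*(1 - 12 + 2*36) - 20) = 60*sqrt(6*(1 - 12 + 72) - 20) = 60*sqrt(6*61 - 20) = 60*sqrt(366 - 20) = 60*sqrt(346)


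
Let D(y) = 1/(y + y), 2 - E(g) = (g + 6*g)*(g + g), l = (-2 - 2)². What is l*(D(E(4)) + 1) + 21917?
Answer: 2434559/111 ≈ 21933.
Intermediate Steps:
l = 16 (l = (-4)² = 16)
E(g) = 2 - 14*g² (E(g) = 2 - (g + 6*g)*(g + g) = 2 - 7*g*2*g = 2 - 14*g²)
D(y) = 1/(2*y)
l*(D(E(4)) + 1) + 21917 = 16*(1/(2*(2 - 14*4²)) + 1) + 21917 = 16*(1/(2*(2 - 14*16)) + 1) + 21917 = 16*(1/(2*(2 - 224)) + 1) + 21917 = 16*((½)/(-222) + 1) + 21917 = 16*((½)*(-1/222) + 1) + 21917 = 16*(-1/444 + 1) + 21917 = 16*(443/444) + 21917 = 1772/111 + 21917 = 2434559/111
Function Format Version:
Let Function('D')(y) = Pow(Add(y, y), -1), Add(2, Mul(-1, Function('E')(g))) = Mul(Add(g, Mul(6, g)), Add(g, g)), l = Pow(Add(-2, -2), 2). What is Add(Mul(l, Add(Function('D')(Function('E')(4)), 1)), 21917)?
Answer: Rational(2434559, 111) ≈ 21933.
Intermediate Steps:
l = 16 (l = Pow(-4, 2) = 16)
Function('E')(g) = Add(2, Mul(-14, Pow(g, 2))) (Function('E')(g) = Add(2, Mul(-1, Mul(Add(g, Mul(6, g)), Add(g, g)))) = Add(2, Mul(-1, Mul(Mul(7, g), Mul(2, g)))) = Add(2, Mul(-1, Mul(14, Pow(g, 2)))) = Add(2, Mul(-14, Pow(g, 2))))
Function('D')(y) = Mul(Rational(1, 2), Pow(y, -1)) (Function('D')(y) = Pow(Mul(2, y), -1) = Mul(Rational(1, 2), Pow(y, -1)))
Add(Mul(l, Add(Function('D')(Function('E')(4)), 1)), 21917) = Add(Mul(16, Add(Mul(Rational(1, 2), Pow(Add(2, Mul(-14, Pow(4, 2))), -1)), 1)), 21917) = Add(Mul(16, Add(Mul(Rational(1, 2), Pow(Add(2, Mul(-14, 16)), -1)), 1)), 21917) = Add(Mul(16, Add(Mul(Rational(1, 2), Pow(Add(2, -224), -1)), 1)), 21917) = Add(Mul(16, Add(Mul(Rational(1, 2), Pow(-222, -1)), 1)), 21917) = Add(Mul(16, Add(Mul(Rational(1, 2), Rational(-1, 222)), 1)), 21917) = Add(Mul(16, Add(Rational(-1, 444), 1)), 21917) = Add(Mul(16, Rational(443, 444)), 21917) = Add(Rational(1772, 111), 21917) = Rational(2434559, 111)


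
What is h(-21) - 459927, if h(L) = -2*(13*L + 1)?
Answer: -459383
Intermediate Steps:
h(L) = -2 - 26*L (h(L) = -2*(1 + 13*L) = -2 - 26*L)
h(-21) - 459927 = (-2 - 26*(-21)) - 459927 = (-2 + 546) - 459927 = 544 - 459927 = -459383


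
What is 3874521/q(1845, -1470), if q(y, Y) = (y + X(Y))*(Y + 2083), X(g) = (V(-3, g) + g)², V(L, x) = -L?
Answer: 75971/25889442 ≈ 0.0029344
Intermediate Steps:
X(g) = (3 + g)² (X(g) = (-1*(-3) + g)² = (3 + g)²)
q(y, Y) = (2083 + Y)*(y + (3 + Y)²) (q(y, Y) = (y + (3 + Y)²)*(Y + 2083) = (y + (3 + Y)²)*(2083 + Y) = (2083 + Y)*(y + (3 + Y)²))
3874521/q(1845, -1470) = 3874521/(2083*1845 + 2083*(3 - 1470)² - 1470*1845 - 1470*(3 - 1470)²) = 3874521/(3843135 + 2083*(-1467)² - 2712150 - 1470*(-1467)²) = 3874521/(3843135 + 2083*2152089 - 2712150 - 1470*2152089) = 3874521/(3843135 + 4482801387 - 2712150 - 3163570830) = 3874521/1320361542 = 3874521*(1/1320361542) = 75971/25889442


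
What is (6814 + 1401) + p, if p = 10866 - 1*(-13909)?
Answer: 32990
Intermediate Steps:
p = 24775 (p = 10866 + 13909 = 24775)
(6814 + 1401) + p = (6814 + 1401) + 24775 = 8215 + 24775 = 32990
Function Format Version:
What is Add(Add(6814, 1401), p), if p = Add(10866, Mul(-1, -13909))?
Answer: 32990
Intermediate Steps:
p = 24775 (p = Add(10866, 13909) = 24775)
Add(Add(6814, 1401), p) = Add(Add(6814, 1401), 24775) = Add(8215, 24775) = 32990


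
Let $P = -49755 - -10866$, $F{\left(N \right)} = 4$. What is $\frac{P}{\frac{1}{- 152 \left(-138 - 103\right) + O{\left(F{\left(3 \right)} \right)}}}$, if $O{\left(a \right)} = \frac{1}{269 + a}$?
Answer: $- \frac{129636961131}{91} \approx -1.4246 \cdot 10^{9}$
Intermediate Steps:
$P = -38889$ ($P = -49755 + 10866 = -38889$)
$\frac{P}{\frac{1}{- 152 \left(-138 - 103\right) + O{\left(F{\left(3 \right)} \right)}}} = - \frac{38889}{\frac{1}{- 152 \left(-138 - 103\right) + \frac{1}{269 + 4}}} = - \frac{38889}{\frac{1}{\left(-152\right) \left(-241\right) + \frac{1}{273}}} = - \frac{38889}{\frac{1}{36632 + \frac{1}{273}}} = - \frac{38889}{\frac{1}{\frac{10000537}{273}}} = - \frac{38889}{\frac{273}{10000537}} = \left(-38889\right) \frac{10000537}{273} = - \frac{129636961131}{91}$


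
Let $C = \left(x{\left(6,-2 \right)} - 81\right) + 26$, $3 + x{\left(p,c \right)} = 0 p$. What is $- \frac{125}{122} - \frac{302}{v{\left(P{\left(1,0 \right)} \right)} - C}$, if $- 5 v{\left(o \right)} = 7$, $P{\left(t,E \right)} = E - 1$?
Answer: $- \frac{219595}{34526} \approx -6.3603$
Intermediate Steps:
$x{\left(p,c \right)} = -3$ ($x{\left(p,c \right)} = -3 + 0 p = -3 + 0 = -3$)
$C = -58$ ($C = \left(-3 - 81\right) + 26 = -84 + 26 = -58$)
$P{\left(t,E \right)} = -1 + E$ ($P{\left(t,E \right)} = E - 1 = -1 + E$)
$v{\left(o \right)} = - \frac{7}{5}$ ($v{\left(o \right)} = \left(- \frac{1}{5}\right) 7 = - \frac{7}{5}$)
$- \frac{125}{122} - \frac{302}{v{\left(P{\left(1,0 \right)} \right)} - C} = - \frac{125}{122} - \frac{302}{- \frac{7}{5} - -58} = \left(-125\right) \frac{1}{122} - \frac{302}{- \frac{7}{5} + 58} = - \frac{125}{122} - \frac{302}{\frac{283}{5}} = - \frac{125}{122} - \frac{1510}{283} = - \frac{219595}{34526}$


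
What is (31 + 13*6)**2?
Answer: 11881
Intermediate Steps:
(31 + 13*6)**2 = (31 + 78)**2 = 109**2 = 11881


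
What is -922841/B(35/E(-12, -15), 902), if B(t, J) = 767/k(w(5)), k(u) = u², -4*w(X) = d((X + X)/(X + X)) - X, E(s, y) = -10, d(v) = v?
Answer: -922841/767 ≈ -1203.2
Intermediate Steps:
w(X) = -¼ + X/4 (w(X) = -((X + X)/(X + X) - X)/4 = -((2*X)/((2*X)) - X)/4 = -((2*X)*(1/(2*X)) - X)/4 = -(1 - X)/4 = -¼ + X/4)
B(t, J) = 767 (B(t, J) = 767/((-¼ + (¼)*5)²) = 767/((-¼ + 5/4)²) = 767/(1²) = 767/1 = 767*1 = 767)
-922841/B(35/E(-12, -15), 902) = -922841/767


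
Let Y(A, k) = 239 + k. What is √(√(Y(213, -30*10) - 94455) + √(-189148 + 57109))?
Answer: √I*√(2*√23629 + 3*√14671) ≈ 18.314 + 18.314*I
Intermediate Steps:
√(√(Y(213, -30*10) - 94455) + √(-189148 + 57109)) = √(√((239 - 30*10) - 94455) + √(-189148 + 57109)) = √(√((239 - 300) - 94455) + √(-132039)) = √(√(-61 - 94455) + 3*I*√14671) = √(√(-94516) + 3*I*√14671) = √(2*I*√23629 + 3*I*√14671)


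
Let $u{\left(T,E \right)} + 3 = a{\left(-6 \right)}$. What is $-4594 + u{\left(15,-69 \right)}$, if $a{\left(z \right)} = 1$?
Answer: $-4596$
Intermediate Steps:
$u{\left(T,E \right)} = -2$ ($u{\left(T,E \right)} = -3 + 1 = -2$)
$-4594 + u{\left(15,-69 \right)} = -4594 - 2 = -4596$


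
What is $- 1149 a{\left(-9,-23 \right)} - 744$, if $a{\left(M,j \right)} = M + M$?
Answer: $19938$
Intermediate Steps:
$a{\left(M,j \right)} = 2 M$
$- 1149 a{\left(-9,-23 \right)} - 744 = - 1149 \cdot 2 \left(-9\right) - 744 = \left(-1149\right) \left(-18\right) - 744 = 20682 - 744 = 19938$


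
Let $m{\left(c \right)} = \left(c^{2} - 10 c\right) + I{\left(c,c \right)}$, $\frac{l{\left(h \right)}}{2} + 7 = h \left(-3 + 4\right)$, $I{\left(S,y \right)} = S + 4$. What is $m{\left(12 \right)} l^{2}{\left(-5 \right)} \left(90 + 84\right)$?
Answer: $4008960$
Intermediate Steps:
$I{\left(S,y \right)} = 4 + S$
$l{\left(h \right)} = -14 + 2 h$ ($l{\left(h \right)} = -14 + 2 h \left(-3 + 4\right) = -14 + 2 h 1 = -14 + 2 h$)
$m{\left(c \right)} = 4 + c^{2} - 9 c$ ($m{\left(c \right)} = \left(c^{2} - 10 c\right) + \left(4 + c\right) = 4 + c^{2} - 9 c$)
$m{\left(12 \right)} l^{2}{\left(-5 \right)} \left(90 + 84\right) = \left(4 + 12^{2} - 108\right) \left(-14 + 2 \left(-5\right)\right)^{2} \left(90 + 84\right) = \left(4 + 144 - 108\right) \left(-14 - 10\right)^{2} \cdot 174 = 40 \left(-24\right)^{2} \cdot 174 = 40 \cdot 576 \cdot 174 = 23040 \cdot 174 = 4008960$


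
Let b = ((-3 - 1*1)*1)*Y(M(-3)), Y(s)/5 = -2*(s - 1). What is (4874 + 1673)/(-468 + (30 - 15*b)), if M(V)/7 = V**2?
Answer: -6547/37638 ≈ -0.17395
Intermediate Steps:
M(V) = 7*V**2
Y(s) = 10 - 10*s (Y(s) = 5*(-2*(s - 1)) = 5*(-2*(-1 + s)) = 5*(2 - 2*s) = 10 - 10*s)
b = 2480 (b = ((-3 - 1*1)*1)*(10 - 70*(-3)**2) = ((-3 - 1)*1)*(10 - 70*9) = (-4*1)*(10 - 10*63) = -4*(10 - 630) = -4*(-620) = 2480)
(4874 + 1673)/(-468 + (30 - 15*b)) = (4874 + 1673)/(-468 + (30 - 15*2480)) = 6547/(-468 + (30 - 37200)) = 6547/(-468 - 37170) = 6547/(-37638) = 6547*(-1/37638) = -6547/37638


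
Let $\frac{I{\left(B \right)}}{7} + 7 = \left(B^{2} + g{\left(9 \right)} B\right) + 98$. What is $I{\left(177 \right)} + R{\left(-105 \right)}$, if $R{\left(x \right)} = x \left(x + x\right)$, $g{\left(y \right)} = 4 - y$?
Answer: $235795$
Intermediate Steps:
$I{\left(B \right)} = 637 - 35 B + 7 B^{2}$ ($I{\left(B \right)} = -49 + 7 \left(\left(B^{2} + \left(4 - 9\right) B\right) + 98\right) = -49 + 7 \left(\left(B^{2} - 5 B\right) + 98\right) = -49 + 7 \left(98 + B^{2} - 5 B\right) = -49 + \left(686 - 35 B + 7 B^{2}\right) = 637 - 35 B + 7 B^{2}$)
$R{\left(x \right)} = 2 x^{2}$ ($R{\left(x \right)} = x 2 x = 2 x^{2}$)
$I{\left(177 \right)} + R{\left(-105 \right)} = \left(637 - 6195 + 7 \cdot 177^{2}\right) + 2 \left(-105\right)^{2} = \left(637 - 6195 + 7 \cdot 31329\right) + 2 \cdot 11025 = \left(637 - 6195 + 219303\right) + 22050 = 213745 + 22050 = 235795$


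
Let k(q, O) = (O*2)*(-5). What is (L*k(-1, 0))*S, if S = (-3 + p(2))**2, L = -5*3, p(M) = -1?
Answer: 0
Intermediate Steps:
k(q, O) = -10*O (k(q, O) = (2*O)*(-5) = -10*O)
L = -15
S = 16 (S = (-3 - 1)**2 = (-4)**2 = 16)
(L*k(-1, 0))*S = -(-150)*0*16 = -15*0*16 = 0*16 = 0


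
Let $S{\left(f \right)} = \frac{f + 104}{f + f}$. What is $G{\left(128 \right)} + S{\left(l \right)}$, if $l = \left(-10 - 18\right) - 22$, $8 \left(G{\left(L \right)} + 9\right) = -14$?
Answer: $- \frac{1129}{100} \approx -11.29$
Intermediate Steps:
$G{\left(L \right)} = - \frac{43}{4}$ ($G{\left(L \right)} = -9 + \frac{1}{8} \left(-14\right) = -9 - \frac{7}{4} = - \frac{43}{4}$)
$l = -50$ ($l = -28 - 22 = -50$)
$S{\left(f \right)} = \frac{104 + f}{2 f}$
$G{\left(128 \right)} + S{\left(l \right)} = - \frac{43}{4} + \frac{104 - 50}{2 \left(-50\right)} = - \frac{43}{4} + \frac{1}{2} \left(- \frac{1}{50}\right) 54 = - \frac{43}{4} - \frac{27}{50} = - \frac{1129}{100}$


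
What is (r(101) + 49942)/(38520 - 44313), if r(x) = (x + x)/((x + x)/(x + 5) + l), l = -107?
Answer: -46361039/5377835 ≈ -8.6208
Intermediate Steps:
r(x) = 2*x/(-107 + 2*x/(5 + x)) (r(x) = (x + x)/((x + x)/(x + 5) - 107) = (2*x)/((2*x)/(5 + x) - 107) = (2*x)/(2*x/(5 + x) - 107) = (2*x)/(-107 + 2*x/(5 + x)) = 2*x/(-107 + 2*x/(5 + x)))
(r(101) + 49942)/(38520 - 44313) = (-2*101*(5 + 101)/(535 + 105*101) + 49942)/(38520 - 44313) = (-2*101*106/(535 + 10605) + 49942)/(-5793) = (-2*101*106/11140 + 49942)*(-1/5793) = (-2*101*1/11140*106 + 49942)*(-1/5793) = (-5353/2785 + 49942)*(-1/5793) = (139083117/2785)*(-1/5793) = -46361039/5377835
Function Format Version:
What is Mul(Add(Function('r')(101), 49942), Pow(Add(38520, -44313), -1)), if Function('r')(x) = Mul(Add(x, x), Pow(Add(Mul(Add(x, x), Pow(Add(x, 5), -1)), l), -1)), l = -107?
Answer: Rational(-46361039, 5377835) ≈ -8.6208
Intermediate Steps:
Function('r')(x) = Mul(2, x, Pow(Add(-107, Mul(2, x, Pow(Add(5, x), -1))), -1)) (Function('r')(x) = Mul(Add(x, x), Pow(Add(Mul(Add(x, x), Pow(Add(x, 5), -1)), -107), -1)) = Mul(Mul(2, x), Pow(Add(Mul(Mul(2, x), Pow(Add(5, x), -1)), -107), -1)) = Mul(Mul(2, x), Pow(Add(Mul(2, x, Pow(Add(5, x), -1)), -107), -1)) = Mul(Mul(2, x), Pow(Add(-107, Mul(2, x, Pow(Add(5, x), -1))), -1)) = Mul(2, x, Pow(Add(-107, Mul(2, x, Pow(Add(5, x), -1))), -1)))
Mul(Add(Function('r')(101), 49942), Pow(Add(38520, -44313), -1)) = Mul(Add(Mul(-2, 101, Pow(Add(535, Mul(105, 101)), -1), Add(5, 101)), 49942), Pow(Add(38520, -44313), -1)) = Mul(Add(Mul(-2, 101, Pow(Add(535, 10605), -1), 106), 49942), Pow(-5793, -1)) = Mul(Add(Mul(-2, 101, Pow(11140, -1), 106), 49942), Rational(-1, 5793)) = Mul(Add(Mul(-2, 101, Rational(1, 11140), 106), 49942), Rational(-1, 5793)) = Mul(Add(Rational(-5353, 2785), 49942), Rational(-1, 5793)) = Mul(Rational(139083117, 2785), Rational(-1, 5793)) = Rational(-46361039, 5377835)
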